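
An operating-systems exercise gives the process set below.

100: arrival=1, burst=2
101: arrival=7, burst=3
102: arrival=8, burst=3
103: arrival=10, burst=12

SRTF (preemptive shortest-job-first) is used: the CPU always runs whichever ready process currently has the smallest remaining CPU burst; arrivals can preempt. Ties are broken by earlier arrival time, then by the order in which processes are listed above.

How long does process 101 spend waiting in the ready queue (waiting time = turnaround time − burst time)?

0

Schedule: | idle 0-1 | 100 1-3 | idle 3-7 | 101 7-10 | 102 10-13 | 103 13-25 |
Completion: 100=3  101=10  102=13  103=25
Turnaround (C−A): 100=2  101=3  102=5  103=15
Waiting(101) = turnaround − burst = 3 − 3 = 0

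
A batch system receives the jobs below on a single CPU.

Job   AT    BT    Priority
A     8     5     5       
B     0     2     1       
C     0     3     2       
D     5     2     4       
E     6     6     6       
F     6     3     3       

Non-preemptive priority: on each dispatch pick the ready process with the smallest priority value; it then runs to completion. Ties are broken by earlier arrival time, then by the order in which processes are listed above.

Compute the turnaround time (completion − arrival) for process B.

Schedule: | B 0-2 | C 2-5 | D 5-7 | F 7-10 | A 10-15 | E 15-21 |
Completion: A=15  B=2  C=5  D=7  E=21  F=10
Turnaround (C−A): A=7  B=2  C=5  D=2  E=15  F=4
Turnaround(B) = completion − arrival = 2 − 0 = 2

2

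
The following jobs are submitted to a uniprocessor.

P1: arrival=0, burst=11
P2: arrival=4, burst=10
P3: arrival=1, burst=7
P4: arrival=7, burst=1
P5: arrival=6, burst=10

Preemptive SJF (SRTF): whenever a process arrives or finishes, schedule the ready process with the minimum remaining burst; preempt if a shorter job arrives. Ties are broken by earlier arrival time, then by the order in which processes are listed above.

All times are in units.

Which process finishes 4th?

Gantt: | P1 0-1 | P3 1-8 | P4 8-9 | P1 9-19 | P2 19-29 | P5 29-39 |
Completion: P1=19  P2=29  P3=8  P4=9  P5=39
Turnaround (C−A): P1=19  P2=25  P3=7  P4=2  P5=33
Finish order: P3 → P4 → P1 → P2 → P5

P2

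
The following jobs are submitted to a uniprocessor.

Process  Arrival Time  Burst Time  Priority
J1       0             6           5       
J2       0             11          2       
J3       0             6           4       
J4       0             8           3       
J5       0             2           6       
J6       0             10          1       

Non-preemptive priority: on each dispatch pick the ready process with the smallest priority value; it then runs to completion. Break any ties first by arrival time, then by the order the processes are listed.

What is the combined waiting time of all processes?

136

Timeline: | J6 0-10 | J2 10-21 | J4 21-29 | J3 29-35 | J1 35-41 | J5 41-43 |
Completion: J1=41  J2=21  J3=35  J4=29  J5=43  J6=10
Waiting = turnaround − burst: J1=35, J2=10, J3=29, J4=21, J5=41, J6=0
Total waiting = 35 + 10 + 29 + 21 + 41 + 0 = 136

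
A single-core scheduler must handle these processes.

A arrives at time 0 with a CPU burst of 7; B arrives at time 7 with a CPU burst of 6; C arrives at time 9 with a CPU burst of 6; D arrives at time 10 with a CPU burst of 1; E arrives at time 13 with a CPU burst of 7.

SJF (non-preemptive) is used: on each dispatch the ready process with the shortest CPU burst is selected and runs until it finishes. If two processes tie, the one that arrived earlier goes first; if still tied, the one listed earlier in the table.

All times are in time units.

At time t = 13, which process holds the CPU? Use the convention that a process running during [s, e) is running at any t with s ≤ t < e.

Timeline: | A 0-7 | B 7-13 | D 13-14 | C 14-20 | E 20-27 |
Completion: A=7  B=13  C=20  D=14  E=27
Turnaround (C−A): A=7  B=6  C=11  D=4  E=14

D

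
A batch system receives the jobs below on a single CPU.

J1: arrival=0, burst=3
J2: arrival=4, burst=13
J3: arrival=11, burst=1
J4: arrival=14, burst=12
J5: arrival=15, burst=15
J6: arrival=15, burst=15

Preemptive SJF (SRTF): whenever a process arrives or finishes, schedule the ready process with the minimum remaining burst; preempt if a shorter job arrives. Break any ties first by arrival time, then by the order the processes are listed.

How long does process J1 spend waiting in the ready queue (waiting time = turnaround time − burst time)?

Gantt: | J1 0-3 | idle 3-4 | J2 4-11 | J3 11-12 | J2 12-18 | J4 18-30 | J5 30-45 | J6 45-60 |
Completion: J1=3  J2=18  J3=12  J4=30  J5=45  J6=60
Turnaround (C−A): J1=3  J2=14  J3=1  J4=16  J5=30  J6=45
Waiting(J1) = turnaround − burst = 3 − 3 = 0

0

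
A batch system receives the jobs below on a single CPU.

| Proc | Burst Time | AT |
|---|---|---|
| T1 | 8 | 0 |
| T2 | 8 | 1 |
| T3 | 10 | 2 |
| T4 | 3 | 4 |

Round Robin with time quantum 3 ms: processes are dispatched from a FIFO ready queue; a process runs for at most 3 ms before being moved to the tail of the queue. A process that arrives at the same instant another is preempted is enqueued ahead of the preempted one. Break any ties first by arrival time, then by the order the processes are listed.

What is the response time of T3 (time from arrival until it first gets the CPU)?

4

Gantt: | T1 0-3 | T2 3-6 | T3 6-9 | T1 9-12 | T4 12-15 | T2 15-18 | T3 18-21 | T1 21-23 | T2 23-25 | T3 25-29 |
Completion: T1=23  T2=25  T3=29  T4=15
Response(T3) = first start − arrival = 6 − 2 = 4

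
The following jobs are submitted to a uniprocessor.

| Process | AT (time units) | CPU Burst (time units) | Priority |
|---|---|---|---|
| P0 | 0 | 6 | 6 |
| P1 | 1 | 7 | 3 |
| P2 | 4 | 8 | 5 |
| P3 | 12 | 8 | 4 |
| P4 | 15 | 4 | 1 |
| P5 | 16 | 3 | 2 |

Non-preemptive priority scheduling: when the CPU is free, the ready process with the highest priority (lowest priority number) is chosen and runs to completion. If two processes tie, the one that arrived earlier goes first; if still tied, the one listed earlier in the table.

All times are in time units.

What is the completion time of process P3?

21

Schedule: | P0 0-6 | P1 6-13 | P3 13-21 | P4 21-25 | P5 25-28 | P2 28-36 |
Completion: P0=6  P1=13  P2=36  P3=21  P4=25  P5=28
Turnaround (C−A): P0=6  P1=12  P2=32  P3=9  P4=10  P5=12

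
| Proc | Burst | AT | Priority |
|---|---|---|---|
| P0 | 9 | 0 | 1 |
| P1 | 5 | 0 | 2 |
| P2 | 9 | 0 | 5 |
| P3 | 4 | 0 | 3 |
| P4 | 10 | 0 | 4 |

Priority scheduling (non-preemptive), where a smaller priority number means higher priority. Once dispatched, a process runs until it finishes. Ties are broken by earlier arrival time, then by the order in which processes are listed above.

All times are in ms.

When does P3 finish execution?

18

Schedule: | P0 0-9 | P1 9-14 | P3 14-18 | P4 18-28 | P2 28-37 |
Completion: P0=9  P1=14  P2=37  P3=18  P4=28
Turnaround (C−A): P0=9  P1=14  P2=37  P3=18  P4=28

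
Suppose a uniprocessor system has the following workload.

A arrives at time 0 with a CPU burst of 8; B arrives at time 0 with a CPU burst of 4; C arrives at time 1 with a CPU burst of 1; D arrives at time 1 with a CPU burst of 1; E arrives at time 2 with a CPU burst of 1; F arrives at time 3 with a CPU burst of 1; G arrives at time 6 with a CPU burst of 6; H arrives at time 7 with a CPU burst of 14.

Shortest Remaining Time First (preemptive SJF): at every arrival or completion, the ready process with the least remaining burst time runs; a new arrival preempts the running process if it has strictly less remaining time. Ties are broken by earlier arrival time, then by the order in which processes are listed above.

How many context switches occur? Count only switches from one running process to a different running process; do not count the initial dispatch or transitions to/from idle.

8

Timeline: | B 0-1 | C 1-2 | D 2-3 | E 3-4 | F 4-5 | B 5-8 | G 8-14 | A 14-22 | H 22-36 |
Completion: A=22  B=8  C=2  D=3  E=4  F=5  G=14  H=36
Turnaround (C−A): A=22  B=8  C=1  D=2  E=2  F=2  G=8  H=29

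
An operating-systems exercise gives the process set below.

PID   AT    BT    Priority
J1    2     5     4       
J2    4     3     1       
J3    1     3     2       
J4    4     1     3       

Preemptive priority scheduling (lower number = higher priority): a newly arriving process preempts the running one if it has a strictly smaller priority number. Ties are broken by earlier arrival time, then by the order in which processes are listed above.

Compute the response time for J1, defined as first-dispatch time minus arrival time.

Schedule: | idle 0-1 | J3 1-4 | J2 4-7 | J4 7-8 | J1 8-13 |
Completion: J1=13  J2=7  J3=4  J4=8
Turnaround (C−A): J1=11  J2=3  J3=3  J4=4
Response(J1) = first start − arrival = 8 − 2 = 6

6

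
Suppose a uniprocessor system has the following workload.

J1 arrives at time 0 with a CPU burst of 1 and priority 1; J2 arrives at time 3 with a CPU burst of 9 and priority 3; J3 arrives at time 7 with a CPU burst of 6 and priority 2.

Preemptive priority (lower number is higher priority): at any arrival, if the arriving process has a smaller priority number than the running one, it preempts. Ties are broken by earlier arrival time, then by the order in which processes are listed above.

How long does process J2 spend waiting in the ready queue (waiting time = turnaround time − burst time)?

6

Gantt: | J1 0-1 | idle 1-3 | J2 3-7 | J3 7-13 | J2 13-18 |
Completion: J1=1  J2=18  J3=13
Waiting(J2) = turnaround − burst = 15 − 9 = 6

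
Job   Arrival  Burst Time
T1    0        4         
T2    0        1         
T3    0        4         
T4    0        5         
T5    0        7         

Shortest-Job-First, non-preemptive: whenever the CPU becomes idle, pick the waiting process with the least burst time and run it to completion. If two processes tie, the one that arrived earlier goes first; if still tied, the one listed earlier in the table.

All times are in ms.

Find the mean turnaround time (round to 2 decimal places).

10.00

Schedule: | T2 0-1 | T1 1-5 | T3 5-9 | T4 9-14 | T5 14-21 |
Completion: T1=5  T2=1  T3=9  T4=14  T5=21
Turnaround (C−A): T1=5  T2=1  T3=9  T4=14  T5=21
Turnaround times: T1=5, T2=1, T3=9, T4=14, T5=21
Average turnaround = (5+1+9+14+21) / 5 = 50/5 = 10.00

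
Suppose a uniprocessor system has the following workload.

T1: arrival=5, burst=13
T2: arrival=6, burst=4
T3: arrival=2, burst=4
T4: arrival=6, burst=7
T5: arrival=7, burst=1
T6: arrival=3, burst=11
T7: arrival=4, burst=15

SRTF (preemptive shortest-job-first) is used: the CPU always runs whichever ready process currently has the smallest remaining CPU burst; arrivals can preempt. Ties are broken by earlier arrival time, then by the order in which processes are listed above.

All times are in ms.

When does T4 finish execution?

Gantt: | idle 0-2 | T3 2-6 | T2 6-7 | T5 7-8 | T2 8-11 | T4 11-18 | T6 18-29 | T1 29-42 | T7 42-57 |
Completion: T1=42  T2=11  T3=6  T4=18  T5=8  T6=29  T7=57
Turnaround (C−A): T1=37  T2=5  T3=4  T4=12  T5=1  T6=26  T7=53

18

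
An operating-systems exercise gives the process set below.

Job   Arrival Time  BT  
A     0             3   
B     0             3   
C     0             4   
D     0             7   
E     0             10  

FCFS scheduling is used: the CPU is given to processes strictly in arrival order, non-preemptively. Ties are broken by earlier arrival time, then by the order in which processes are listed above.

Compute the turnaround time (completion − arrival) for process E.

27

Timeline: | A 0-3 | B 3-6 | C 6-10 | D 10-17 | E 17-27 |
Completion: A=3  B=6  C=10  D=17  E=27
Turnaround(E) = completion − arrival = 27 − 0 = 27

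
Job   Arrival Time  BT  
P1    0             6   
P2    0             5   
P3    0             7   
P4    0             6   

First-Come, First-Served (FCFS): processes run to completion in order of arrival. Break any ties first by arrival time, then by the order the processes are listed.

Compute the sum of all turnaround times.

Schedule: | P1 0-6 | P2 6-11 | P3 11-18 | P4 18-24 |
Completion: P1=6  P2=11  P3=18  P4=24
Turnaround = completion − arrival: P1=6, P2=11, P3=18, P4=24
Total turnaround = 6 + 11 + 18 + 24 = 59

59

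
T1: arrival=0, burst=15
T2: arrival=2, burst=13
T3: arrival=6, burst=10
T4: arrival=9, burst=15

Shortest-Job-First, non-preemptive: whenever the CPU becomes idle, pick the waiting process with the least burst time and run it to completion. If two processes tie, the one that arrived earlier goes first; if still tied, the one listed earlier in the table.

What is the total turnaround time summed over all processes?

Schedule: | T1 0-15 | T3 15-25 | T2 25-38 | T4 38-53 |
Completion: T1=15  T2=38  T3=25  T4=53
Turnaround (C−A): T1=15  T2=36  T3=19  T4=44
Turnaround = completion − arrival: T1=15, T2=36, T3=19, T4=44
Total turnaround = 15 + 36 + 19 + 44 = 114

114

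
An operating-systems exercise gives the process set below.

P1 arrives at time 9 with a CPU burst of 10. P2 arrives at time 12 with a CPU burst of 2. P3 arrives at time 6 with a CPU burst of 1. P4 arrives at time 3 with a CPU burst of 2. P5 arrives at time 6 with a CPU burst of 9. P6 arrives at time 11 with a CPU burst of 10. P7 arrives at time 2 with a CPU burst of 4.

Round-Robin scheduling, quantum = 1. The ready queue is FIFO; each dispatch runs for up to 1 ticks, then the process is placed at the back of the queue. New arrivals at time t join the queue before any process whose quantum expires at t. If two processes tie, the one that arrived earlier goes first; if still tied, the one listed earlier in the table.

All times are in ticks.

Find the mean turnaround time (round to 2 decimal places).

Timeline: | idle 0-2 | P7 2-3 | P4 3-4 | P7 4-5 | P4 5-6 | P7 6-7 | P3 7-8 | P5 8-9 | P7 9-10 | P1 10-11 | P5 11-12 | P6 12-13 | P1 13-14 | P2 14-15 | P5 15-16 | P6 16-17 | P1 17-18 | P2 18-19 | P5 19-20 | P6 20-21 | P1 21-22 | P5 22-23 | P6 23-24 | P1 24-25 | P5 25-26 | P6 26-27 | P1 27-28 | P5 28-29 | P6 29-30 | P1 30-31 | P5 31-32 | P6 32-33 | P1 33-34 | P5 34-35 | P6 35-36 | P1 36-37 | P6 37-38 | P1 38-39 | P6 39-40 |
Completion: P1=39  P2=19  P3=8  P4=6  P5=35  P6=40  P7=10
Turnaround (C−A): P1=30  P2=7  P3=2  P4=3  P5=29  P6=29  P7=8
Turnaround times: P1=30, P2=7, P3=2, P4=3, P5=29, P6=29, P7=8
Average turnaround = (30+7+2+3+29+29+8) / 7 = 108/7 = 15.43

15.43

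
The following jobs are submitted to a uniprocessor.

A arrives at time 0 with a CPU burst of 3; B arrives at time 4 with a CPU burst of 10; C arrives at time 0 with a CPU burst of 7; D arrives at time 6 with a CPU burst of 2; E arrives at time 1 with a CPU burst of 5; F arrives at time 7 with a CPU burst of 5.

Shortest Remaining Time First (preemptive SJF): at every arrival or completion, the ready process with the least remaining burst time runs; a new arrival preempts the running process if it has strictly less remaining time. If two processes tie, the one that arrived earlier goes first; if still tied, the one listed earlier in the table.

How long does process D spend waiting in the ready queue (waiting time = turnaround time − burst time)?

Timeline: | A 0-3 | E 3-8 | D 8-10 | F 10-15 | C 15-22 | B 22-32 |
Completion: A=3  B=32  C=22  D=10  E=8  F=15
Turnaround (C−A): A=3  B=28  C=22  D=4  E=7  F=8
Waiting(D) = turnaround − burst = 4 − 2 = 2

2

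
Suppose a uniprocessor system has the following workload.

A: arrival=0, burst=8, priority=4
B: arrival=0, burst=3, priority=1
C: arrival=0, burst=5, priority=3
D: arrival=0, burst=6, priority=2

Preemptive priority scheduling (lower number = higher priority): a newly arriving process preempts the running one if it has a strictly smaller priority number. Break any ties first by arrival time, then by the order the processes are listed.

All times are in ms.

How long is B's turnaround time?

3

Gantt: | B 0-3 | D 3-9 | C 9-14 | A 14-22 |
Completion: A=22  B=3  C=14  D=9
Turnaround (C−A): A=22  B=3  C=14  D=9
Turnaround(B) = completion − arrival = 3 − 0 = 3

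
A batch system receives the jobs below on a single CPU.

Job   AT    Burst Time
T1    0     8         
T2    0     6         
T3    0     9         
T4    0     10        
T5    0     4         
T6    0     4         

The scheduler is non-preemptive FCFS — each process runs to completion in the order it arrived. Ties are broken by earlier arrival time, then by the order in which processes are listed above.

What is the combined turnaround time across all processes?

Schedule: | T1 0-8 | T2 8-14 | T3 14-23 | T4 23-33 | T5 33-37 | T6 37-41 |
Completion: T1=8  T2=14  T3=23  T4=33  T5=37  T6=41
Turnaround (C−A): T1=8  T2=14  T3=23  T4=33  T5=37  T6=41
Turnaround = completion − arrival: T1=8, T2=14, T3=23, T4=33, T5=37, T6=41
Total turnaround = 8 + 14 + 23 + 33 + 37 + 41 = 156

156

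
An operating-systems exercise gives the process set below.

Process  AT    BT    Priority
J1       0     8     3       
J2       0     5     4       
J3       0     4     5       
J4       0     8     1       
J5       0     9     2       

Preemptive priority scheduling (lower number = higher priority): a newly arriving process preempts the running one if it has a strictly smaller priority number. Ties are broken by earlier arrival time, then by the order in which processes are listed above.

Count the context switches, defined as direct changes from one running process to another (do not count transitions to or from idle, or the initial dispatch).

Schedule: | J4 0-8 | J5 8-17 | J1 17-25 | J2 25-30 | J3 30-34 |
Completion: J1=25  J2=30  J3=34  J4=8  J5=17

4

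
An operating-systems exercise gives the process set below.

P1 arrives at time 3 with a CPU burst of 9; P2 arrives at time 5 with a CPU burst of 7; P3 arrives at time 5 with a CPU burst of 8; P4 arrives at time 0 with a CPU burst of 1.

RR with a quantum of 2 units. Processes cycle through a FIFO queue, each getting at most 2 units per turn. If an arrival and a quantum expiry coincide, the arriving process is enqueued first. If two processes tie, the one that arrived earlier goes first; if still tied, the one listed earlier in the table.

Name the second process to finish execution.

Gantt: | P4 0-1 | idle 1-3 | P1 3-5 | P2 5-7 | P3 7-9 | P1 9-11 | P2 11-13 | P3 13-15 | P1 15-17 | P2 17-19 | P3 19-21 | P1 21-23 | P2 23-24 | P3 24-26 | P1 26-27 |
Completion: P1=27  P2=24  P3=26  P4=1
Turnaround (C−A): P1=24  P2=19  P3=21  P4=1
Finish order: P4 → P2 → P3 → P1

P2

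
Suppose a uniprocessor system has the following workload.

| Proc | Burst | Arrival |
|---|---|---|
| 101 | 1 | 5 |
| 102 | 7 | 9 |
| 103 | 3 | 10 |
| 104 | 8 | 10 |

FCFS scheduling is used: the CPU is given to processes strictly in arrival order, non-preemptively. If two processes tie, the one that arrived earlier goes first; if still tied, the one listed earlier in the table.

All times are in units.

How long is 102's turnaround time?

7

Gantt: | idle 0-5 | 101 5-6 | idle 6-9 | 102 9-16 | 103 16-19 | 104 19-27 |
Completion: 101=6  102=16  103=19  104=27
Turnaround(102) = completion − arrival = 16 − 9 = 7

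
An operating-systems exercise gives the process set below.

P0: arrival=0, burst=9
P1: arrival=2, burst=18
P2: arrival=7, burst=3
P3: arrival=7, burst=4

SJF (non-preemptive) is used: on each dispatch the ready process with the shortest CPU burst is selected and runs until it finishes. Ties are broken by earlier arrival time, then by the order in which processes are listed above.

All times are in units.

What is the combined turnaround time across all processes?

55

Gantt: | P0 0-9 | P2 9-12 | P3 12-16 | P1 16-34 |
Completion: P0=9  P1=34  P2=12  P3=16
Turnaround (C−A): P0=9  P1=32  P2=5  P3=9
Turnaround = completion − arrival: P0=9, P1=32, P2=5, P3=9
Total turnaround = 9 + 32 + 5 + 9 = 55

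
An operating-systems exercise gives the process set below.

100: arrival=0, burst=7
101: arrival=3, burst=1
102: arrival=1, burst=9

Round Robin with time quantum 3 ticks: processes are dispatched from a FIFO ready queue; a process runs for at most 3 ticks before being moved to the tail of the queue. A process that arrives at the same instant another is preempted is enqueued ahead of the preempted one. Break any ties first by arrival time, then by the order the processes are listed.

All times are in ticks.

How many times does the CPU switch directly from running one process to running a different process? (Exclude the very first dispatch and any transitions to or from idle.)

6

Schedule: | 100 0-3 | 102 3-6 | 101 6-7 | 100 7-10 | 102 10-13 | 100 13-14 | 102 14-17 |
Completion: 100=14  101=7  102=17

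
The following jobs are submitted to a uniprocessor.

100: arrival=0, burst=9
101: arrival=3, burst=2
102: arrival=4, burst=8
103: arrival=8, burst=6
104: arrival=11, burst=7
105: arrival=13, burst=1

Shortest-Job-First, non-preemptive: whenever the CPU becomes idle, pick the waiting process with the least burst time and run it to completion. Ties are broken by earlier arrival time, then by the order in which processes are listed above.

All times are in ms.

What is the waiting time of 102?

Schedule: | 100 0-9 | 101 9-11 | 103 11-17 | 105 17-18 | 104 18-25 | 102 25-33 |
Completion: 100=9  101=11  102=33  103=17  104=25  105=18
Waiting(102) = turnaround − burst = 29 − 8 = 21

21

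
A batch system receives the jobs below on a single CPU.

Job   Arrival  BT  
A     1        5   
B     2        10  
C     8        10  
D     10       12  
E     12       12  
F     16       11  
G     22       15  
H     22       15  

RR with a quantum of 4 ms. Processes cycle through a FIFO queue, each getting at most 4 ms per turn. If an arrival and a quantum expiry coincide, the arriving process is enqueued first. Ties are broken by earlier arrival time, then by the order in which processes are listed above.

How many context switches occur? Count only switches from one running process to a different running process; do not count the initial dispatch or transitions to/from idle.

Schedule: | idle 0-1 | A 1-5 | B 5-9 | A 9-10 | C 10-14 | B 14-18 | D 18-22 | E 22-26 | C 26-30 | F 30-34 | B 34-36 | G 36-40 | H 40-44 | D 44-48 | E 48-52 | C 52-54 | F 54-58 | G 58-62 | H 62-66 | D 66-70 | E 70-74 | F 74-77 | G 77-81 | H 81-85 | G 85-88 | H 88-91 |
Completion: A=10  B=36  C=54  D=70  E=74  F=77  G=88  H=91
Turnaround (C−A): A=9  B=34  C=46  D=60  E=62  F=61  G=66  H=69

24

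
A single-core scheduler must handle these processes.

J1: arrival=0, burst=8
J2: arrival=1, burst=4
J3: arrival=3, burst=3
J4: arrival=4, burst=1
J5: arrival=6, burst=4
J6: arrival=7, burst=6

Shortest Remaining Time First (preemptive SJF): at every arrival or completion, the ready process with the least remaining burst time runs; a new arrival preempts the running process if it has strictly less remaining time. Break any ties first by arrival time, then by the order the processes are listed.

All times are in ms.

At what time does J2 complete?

5

Schedule: | J1 0-1 | J2 1-5 | J4 5-6 | J3 6-9 | J5 9-13 | J6 13-19 | J1 19-26 |
Completion: J1=26  J2=5  J3=9  J4=6  J5=13  J6=19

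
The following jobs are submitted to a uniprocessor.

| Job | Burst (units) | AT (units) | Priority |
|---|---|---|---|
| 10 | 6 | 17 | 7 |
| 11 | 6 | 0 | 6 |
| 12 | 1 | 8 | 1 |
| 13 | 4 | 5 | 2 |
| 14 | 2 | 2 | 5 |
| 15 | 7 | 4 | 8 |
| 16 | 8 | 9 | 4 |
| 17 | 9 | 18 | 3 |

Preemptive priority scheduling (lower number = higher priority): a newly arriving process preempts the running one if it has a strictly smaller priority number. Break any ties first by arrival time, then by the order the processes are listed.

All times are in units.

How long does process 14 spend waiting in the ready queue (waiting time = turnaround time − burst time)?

Schedule: | 11 0-2 | 14 2-4 | 11 4-5 | 13 5-8 | 12 8-9 | 13 9-10 | 16 10-18 | 17 18-27 | 11 27-30 | 10 30-36 | 15 36-43 |
Completion: 10=36  11=30  12=9  13=10  14=4  15=43  16=18  17=27
Waiting(14) = turnaround − burst = 2 − 2 = 0

0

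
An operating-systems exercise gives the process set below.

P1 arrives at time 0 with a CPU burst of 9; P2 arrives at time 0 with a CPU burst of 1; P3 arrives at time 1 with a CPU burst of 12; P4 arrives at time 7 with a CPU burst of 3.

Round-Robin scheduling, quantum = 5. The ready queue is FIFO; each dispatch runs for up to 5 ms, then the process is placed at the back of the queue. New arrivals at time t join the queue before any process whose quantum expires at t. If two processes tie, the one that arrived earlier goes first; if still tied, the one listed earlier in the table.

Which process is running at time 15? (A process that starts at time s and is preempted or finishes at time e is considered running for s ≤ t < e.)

Gantt: | P1 0-5 | P2 5-6 | P3 6-11 | P1 11-15 | P4 15-18 | P3 18-25 |
Completion: P1=15  P2=6  P3=25  P4=18
Turnaround (C−A): P1=15  P2=6  P3=24  P4=11

P4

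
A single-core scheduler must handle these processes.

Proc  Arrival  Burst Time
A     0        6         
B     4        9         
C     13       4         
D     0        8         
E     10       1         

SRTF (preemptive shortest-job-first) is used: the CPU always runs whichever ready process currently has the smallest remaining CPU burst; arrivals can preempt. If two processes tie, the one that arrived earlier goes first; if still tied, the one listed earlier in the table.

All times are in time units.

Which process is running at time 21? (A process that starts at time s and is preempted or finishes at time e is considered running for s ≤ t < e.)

Schedule: | A 0-6 | D 6-10 | E 10-11 | D 11-15 | C 15-19 | B 19-28 |
Completion: A=6  B=28  C=19  D=15  E=11

B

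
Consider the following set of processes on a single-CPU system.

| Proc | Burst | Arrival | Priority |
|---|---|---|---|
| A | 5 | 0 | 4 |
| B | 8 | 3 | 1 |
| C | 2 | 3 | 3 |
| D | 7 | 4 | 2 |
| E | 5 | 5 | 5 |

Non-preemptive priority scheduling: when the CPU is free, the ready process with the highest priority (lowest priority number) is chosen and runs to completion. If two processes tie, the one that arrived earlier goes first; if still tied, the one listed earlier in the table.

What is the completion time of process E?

Timeline: | A 0-5 | B 5-13 | D 13-20 | C 20-22 | E 22-27 |
Completion: A=5  B=13  C=22  D=20  E=27

27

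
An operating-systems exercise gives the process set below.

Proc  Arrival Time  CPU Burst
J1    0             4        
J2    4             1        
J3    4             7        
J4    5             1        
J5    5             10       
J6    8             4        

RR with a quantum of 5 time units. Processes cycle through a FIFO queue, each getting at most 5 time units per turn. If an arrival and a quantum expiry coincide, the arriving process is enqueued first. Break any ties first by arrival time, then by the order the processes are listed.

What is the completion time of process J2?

Schedule: | J1 0-4 | J2 4-5 | J3 5-10 | J4 10-11 | J5 11-16 | J6 16-20 | J3 20-22 | J5 22-27 |
Completion: J1=4  J2=5  J3=22  J4=11  J5=27  J6=20

5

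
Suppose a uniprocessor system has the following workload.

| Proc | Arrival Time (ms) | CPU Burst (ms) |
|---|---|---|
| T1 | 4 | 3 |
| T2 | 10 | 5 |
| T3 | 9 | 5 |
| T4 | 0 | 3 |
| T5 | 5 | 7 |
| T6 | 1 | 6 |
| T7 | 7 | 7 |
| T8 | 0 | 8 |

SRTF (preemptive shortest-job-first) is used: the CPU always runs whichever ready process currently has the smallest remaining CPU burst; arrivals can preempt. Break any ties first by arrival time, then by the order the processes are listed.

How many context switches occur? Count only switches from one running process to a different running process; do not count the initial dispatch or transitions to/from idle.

Schedule: | T4 0-3 | T6 3-4 | T1 4-7 | T6 7-12 | T3 12-17 | T2 17-22 | T5 22-29 | T7 29-36 | T8 36-44 |
Completion: T1=7  T2=22  T3=17  T4=3  T5=29  T6=12  T7=36  T8=44

8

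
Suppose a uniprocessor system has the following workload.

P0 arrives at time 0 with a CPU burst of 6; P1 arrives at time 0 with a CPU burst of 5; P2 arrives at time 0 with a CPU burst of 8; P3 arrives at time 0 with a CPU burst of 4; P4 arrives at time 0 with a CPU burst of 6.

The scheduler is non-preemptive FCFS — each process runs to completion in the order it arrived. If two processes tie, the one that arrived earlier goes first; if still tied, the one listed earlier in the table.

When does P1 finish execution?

Schedule: | P0 0-6 | P1 6-11 | P2 11-19 | P3 19-23 | P4 23-29 |
Completion: P0=6  P1=11  P2=19  P3=23  P4=29
Turnaround (C−A): P0=6  P1=11  P2=19  P3=23  P4=29

11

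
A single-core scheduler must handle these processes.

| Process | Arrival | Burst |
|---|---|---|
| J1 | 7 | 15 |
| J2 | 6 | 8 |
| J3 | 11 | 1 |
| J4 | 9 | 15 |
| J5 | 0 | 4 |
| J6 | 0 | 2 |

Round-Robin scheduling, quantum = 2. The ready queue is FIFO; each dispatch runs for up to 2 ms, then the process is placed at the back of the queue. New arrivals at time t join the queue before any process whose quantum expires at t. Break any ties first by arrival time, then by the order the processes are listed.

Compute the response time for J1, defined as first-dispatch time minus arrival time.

1

Timeline: | J5 0-2 | J6 2-4 | J5 4-6 | J2 6-8 | J1 8-10 | J2 10-12 | J4 12-14 | J1 14-16 | J3 16-17 | J2 17-19 | J4 19-21 | J1 21-23 | J2 23-25 | J4 25-27 | J1 27-29 | J4 29-31 | J1 31-33 | J4 33-35 | J1 35-37 | J4 37-39 | J1 39-41 | J4 41-43 | J1 43-44 | J4 44-45 |
Completion: J1=44  J2=25  J3=17  J4=45  J5=6  J6=4
Response(J1) = first start − arrival = 8 − 7 = 1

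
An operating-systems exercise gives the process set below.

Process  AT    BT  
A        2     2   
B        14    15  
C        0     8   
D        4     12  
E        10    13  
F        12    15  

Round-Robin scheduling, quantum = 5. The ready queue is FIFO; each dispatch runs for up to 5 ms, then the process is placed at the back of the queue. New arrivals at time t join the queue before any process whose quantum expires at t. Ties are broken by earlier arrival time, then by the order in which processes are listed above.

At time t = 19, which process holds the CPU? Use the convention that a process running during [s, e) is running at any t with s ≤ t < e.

Gantt: | C 0-5 | A 5-7 | D 7-12 | C 12-15 | E 15-20 | F 20-25 | D 25-30 | B 30-35 | E 35-40 | F 40-45 | D 45-47 | B 47-52 | E 52-55 | F 55-60 | B 60-65 |
Completion: A=7  B=65  C=15  D=47  E=55  F=60
Turnaround (C−A): A=5  B=51  C=15  D=43  E=45  F=48

E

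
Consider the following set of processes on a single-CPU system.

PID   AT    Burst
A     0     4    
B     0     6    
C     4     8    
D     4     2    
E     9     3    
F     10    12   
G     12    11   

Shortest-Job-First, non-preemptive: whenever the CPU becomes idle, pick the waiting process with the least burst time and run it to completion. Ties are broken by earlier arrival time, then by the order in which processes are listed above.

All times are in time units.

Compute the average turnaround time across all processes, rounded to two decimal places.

14.43

Schedule: | A 0-4 | D 4-6 | B 6-12 | E 12-15 | C 15-23 | G 23-34 | F 34-46 |
Completion: A=4  B=12  C=23  D=6  E=15  F=46  G=34
Turnaround times: A=4, B=12, C=19, D=2, E=6, F=36, G=22
Average turnaround = (4+12+19+2+6+36+22) / 7 = 101/7 = 14.43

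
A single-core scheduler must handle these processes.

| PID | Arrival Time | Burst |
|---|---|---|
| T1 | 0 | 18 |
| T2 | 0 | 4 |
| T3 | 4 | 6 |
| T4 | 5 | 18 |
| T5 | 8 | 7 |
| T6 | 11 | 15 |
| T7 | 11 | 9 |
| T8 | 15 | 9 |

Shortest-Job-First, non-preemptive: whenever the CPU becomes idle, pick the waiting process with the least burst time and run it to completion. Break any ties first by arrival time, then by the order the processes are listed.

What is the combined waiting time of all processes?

156

Schedule: | T2 0-4 | T3 4-10 | T5 10-17 | T7 17-26 | T8 26-35 | T6 35-50 | T1 50-68 | T4 68-86 |
Completion: T1=68  T2=4  T3=10  T4=86  T5=17  T6=50  T7=26  T8=35
Waiting = turnaround − burst: T1=50, T2=0, T3=0, T4=63, T5=2, T6=24, T7=6, T8=11
Total waiting = 50 + 0 + 0 + 63 + 2 + 24 + 6 + 11 = 156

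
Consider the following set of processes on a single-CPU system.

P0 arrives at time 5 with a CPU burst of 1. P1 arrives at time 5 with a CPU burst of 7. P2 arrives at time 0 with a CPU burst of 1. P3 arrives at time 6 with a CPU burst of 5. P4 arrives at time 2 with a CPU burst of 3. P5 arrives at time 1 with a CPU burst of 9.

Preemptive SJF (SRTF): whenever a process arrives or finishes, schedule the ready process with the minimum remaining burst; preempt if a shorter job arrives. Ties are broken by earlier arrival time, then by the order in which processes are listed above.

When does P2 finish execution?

Schedule: | P2 0-1 | P5 1-2 | P4 2-5 | P0 5-6 | P3 6-11 | P1 11-18 | P5 18-26 |
Completion: P0=6  P1=18  P2=1  P3=11  P4=5  P5=26
Turnaround (C−A): P0=1  P1=13  P2=1  P3=5  P4=3  P5=25

1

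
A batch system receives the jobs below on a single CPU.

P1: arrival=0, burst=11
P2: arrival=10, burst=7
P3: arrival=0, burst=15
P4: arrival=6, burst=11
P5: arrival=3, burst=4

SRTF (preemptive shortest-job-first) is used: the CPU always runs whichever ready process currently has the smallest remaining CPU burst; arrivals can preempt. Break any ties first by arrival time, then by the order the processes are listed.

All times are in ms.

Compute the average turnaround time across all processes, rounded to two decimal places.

Timeline: | P1 0-3 | P5 3-7 | P1 7-15 | P2 15-22 | P4 22-33 | P3 33-48 |
Completion: P1=15  P2=22  P3=48  P4=33  P5=7
Turnaround (C−A): P1=15  P2=12  P3=48  P4=27  P5=4
Turnaround times: P1=15, P2=12, P3=48, P4=27, P5=4
Average turnaround = (15+12+48+27+4) / 5 = 106/5 = 21.20

21.20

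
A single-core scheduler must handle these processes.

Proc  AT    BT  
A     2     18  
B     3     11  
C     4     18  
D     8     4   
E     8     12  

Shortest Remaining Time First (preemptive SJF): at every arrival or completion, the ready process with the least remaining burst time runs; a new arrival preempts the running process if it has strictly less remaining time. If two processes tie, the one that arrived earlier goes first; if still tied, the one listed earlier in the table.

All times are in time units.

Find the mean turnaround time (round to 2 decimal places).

Gantt: | idle 0-2 | A 2-3 | B 3-8 | D 8-12 | B 12-18 | E 18-30 | A 30-47 | C 47-65 |
Completion: A=47  B=18  C=65  D=12  E=30
Turnaround times: A=45, B=15, C=61, D=4, E=22
Average turnaround = (45+15+61+4+22) / 5 = 147/5 = 29.40

29.40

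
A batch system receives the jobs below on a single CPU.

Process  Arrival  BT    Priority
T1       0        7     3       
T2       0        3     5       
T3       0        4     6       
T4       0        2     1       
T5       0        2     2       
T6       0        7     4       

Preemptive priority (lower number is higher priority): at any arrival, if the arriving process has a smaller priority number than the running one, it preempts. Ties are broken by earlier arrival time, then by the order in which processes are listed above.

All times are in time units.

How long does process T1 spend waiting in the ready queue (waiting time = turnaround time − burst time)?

Gantt: | T4 0-2 | T5 2-4 | T1 4-11 | T6 11-18 | T2 18-21 | T3 21-25 |
Completion: T1=11  T2=21  T3=25  T4=2  T5=4  T6=18
Turnaround (C−A): T1=11  T2=21  T3=25  T4=2  T5=4  T6=18
Waiting(T1) = turnaround − burst = 11 − 7 = 4

4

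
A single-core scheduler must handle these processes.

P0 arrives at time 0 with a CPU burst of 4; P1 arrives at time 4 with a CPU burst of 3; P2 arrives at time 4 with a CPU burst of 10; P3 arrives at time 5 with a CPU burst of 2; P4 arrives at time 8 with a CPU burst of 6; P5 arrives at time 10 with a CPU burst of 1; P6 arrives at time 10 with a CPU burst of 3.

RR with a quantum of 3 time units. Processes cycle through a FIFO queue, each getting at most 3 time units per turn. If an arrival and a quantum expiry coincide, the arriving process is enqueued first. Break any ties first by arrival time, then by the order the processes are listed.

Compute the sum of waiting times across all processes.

Schedule: | P0 0-4 | P1 4-7 | P2 7-10 | P3 10-12 | P4 12-15 | P5 15-16 | P6 16-19 | P2 19-22 | P4 22-25 | P2 25-29 |
Completion: P0=4  P1=7  P2=29  P3=12  P4=25  P5=16  P6=19
Waiting = turnaround − burst: P0=0, P1=0, P2=15, P3=5, P4=11, P5=5, P6=6
Total waiting = 0 + 0 + 15 + 5 + 11 + 5 + 6 = 42

42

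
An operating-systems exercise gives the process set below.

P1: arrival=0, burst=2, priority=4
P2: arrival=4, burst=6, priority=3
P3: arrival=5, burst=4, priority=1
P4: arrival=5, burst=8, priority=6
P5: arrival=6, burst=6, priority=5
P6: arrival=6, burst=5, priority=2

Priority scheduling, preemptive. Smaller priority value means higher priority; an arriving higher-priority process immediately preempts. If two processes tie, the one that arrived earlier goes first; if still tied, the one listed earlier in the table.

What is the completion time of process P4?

33

Gantt: | P1 0-2 | idle 2-4 | P2 4-5 | P3 5-9 | P6 9-14 | P2 14-19 | P5 19-25 | P4 25-33 |
Completion: P1=2  P2=19  P3=9  P4=33  P5=25  P6=14
Turnaround (C−A): P1=2  P2=15  P3=4  P4=28  P5=19  P6=8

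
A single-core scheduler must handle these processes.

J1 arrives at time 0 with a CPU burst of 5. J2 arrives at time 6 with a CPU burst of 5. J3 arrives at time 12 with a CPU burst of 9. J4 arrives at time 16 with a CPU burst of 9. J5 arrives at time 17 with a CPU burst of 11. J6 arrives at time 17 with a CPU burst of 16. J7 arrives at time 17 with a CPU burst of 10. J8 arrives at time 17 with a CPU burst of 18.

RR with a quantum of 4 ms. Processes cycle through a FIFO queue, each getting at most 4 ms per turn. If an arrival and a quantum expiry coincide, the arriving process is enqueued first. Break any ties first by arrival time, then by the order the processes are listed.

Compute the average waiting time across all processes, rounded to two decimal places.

29.75

Gantt: | J1 0-5 | idle 5-6 | J2 6-11 | idle 11-12 | J3 12-16 | J4 16-20 | J3 20-24 | J5 24-28 | J6 28-32 | J7 32-36 | J8 36-40 | J4 40-44 | J3 44-45 | J5 45-49 | J6 49-53 | J7 53-57 | J8 57-61 | J4 61-62 | J5 62-65 | J6 65-69 | J7 69-71 | J8 71-75 | J6 75-79 | J8 79-85 |
Completion: J1=5  J2=11  J3=45  J4=62  J5=65  J6=79  J7=71  J8=85
Waiting times: J1=0, J2=0, J3=24, J4=37, J5=37, J6=46, J7=44, J8=50
Average waiting = (0+0+24+37+37+46+44+50) / 8 = 238/8 = 29.75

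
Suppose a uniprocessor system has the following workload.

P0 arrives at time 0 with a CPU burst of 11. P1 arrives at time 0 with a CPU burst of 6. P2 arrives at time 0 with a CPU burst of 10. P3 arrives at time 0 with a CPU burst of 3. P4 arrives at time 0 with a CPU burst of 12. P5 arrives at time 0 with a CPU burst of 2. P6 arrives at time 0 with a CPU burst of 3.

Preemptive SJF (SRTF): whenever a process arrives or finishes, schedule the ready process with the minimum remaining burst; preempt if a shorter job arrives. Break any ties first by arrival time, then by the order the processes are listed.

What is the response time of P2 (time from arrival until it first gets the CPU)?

14

Timeline: | P5 0-2 | P3 2-5 | P6 5-8 | P1 8-14 | P2 14-24 | P0 24-35 | P4 35-47 |
Completion: P0=35  P1=14  P2=24  P3=5  P4=47  P5=2  P6=8
Response(P2) = first start − arrival = 14 − 0 = 14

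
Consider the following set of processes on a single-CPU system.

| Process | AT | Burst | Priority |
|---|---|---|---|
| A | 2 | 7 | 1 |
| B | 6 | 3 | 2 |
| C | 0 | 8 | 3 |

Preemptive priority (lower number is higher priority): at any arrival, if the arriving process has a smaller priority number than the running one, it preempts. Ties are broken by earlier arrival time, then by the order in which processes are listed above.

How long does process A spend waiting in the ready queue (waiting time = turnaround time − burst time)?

Gantt: | C 0-2 | A 2-9 | B 9-12 | C 12-18 |
Completion: A=9  B=12  C=18
Turnaround (C−A): A=7  B=6  C=18
Waiting(A) = turnaround − burst = 7 − 7 = 0

0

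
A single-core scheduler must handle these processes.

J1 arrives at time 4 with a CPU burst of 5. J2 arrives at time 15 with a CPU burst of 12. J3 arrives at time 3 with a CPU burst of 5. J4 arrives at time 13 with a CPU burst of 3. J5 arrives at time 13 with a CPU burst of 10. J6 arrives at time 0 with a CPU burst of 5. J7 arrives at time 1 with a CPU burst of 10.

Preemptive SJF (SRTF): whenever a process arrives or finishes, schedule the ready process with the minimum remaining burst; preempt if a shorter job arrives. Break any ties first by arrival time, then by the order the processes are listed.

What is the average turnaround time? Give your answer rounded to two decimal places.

Timeline: | J6 0-5 | J3 5-10 | J1 10-15 | J4 15-18 | J7 18-28 | J5 28-38 | J2 38-50 |
Completion: J1=15  J2=50  J3=10  J4=18  J5=38  J6=5  J7=28
Turnaround (C−A): J1=11  J2=35  J3=7  J4=5  J5=25  J6=5  J7=27
Turnaround times: J1=11, J2=35, J3=7, J4=5, J5=25, J6=5, J7=27
Average turnaround = (11+35+7+5+25+5+27) / 7 = 115/7 = 16.43

16.43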